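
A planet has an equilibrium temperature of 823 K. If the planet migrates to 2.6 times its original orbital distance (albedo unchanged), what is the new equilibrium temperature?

T_eq ∝ L^(1/4) · d^(−1/2).
T′ = 823 / 2.6^(1/2) = 510 K.

T_eq ≈ 510 K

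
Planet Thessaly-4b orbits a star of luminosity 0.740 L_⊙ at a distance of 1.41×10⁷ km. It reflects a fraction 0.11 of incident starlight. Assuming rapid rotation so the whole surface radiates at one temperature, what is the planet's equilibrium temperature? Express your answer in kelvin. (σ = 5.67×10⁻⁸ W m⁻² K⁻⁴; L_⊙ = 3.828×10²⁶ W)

d = 1.41×10⁷ km = 1.41×10¹⁰ m.
L = 0.740 × 3.828×10²⁶ = 2.83×10²⁶ W.
Flux: S = L/(4πd²) = 2.83×10²⁶/(4π×(1.41×10¹⁰)²) = 1.13×10⁵ W m⁻².
Energy balance: absorbed = emitted ⇒ πR²·S(1−A) = 4πR²·σT_eq⁴, so T_eq⁴ = S(1−A)/(4σ).
T_eq = [1.13×10⁵ × 0.89 / (4 × 5.67×10⁻⁸)]^(1/4) = (4.45×10¹¹)^(1/4) = 817 K.

T_eq ≈ 817 K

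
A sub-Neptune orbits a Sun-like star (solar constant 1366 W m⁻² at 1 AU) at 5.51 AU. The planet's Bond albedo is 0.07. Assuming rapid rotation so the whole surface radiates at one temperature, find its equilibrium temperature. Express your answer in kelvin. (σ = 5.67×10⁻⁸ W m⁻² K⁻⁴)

T_eq ≈ 117 K

Flux at 5.51 AU: S = 1366/5.51² = 45.0 W m⁻².
Energy balance: absorbed = emitted ⇒ πR²·S(1−A) = 4πR²·σT_eq⁴, so T_eq⁴ = S(1−A)/(4σ).
T_eq = [45.0 × 0.93 / (4 × 5.67×10⁻⁸)]^(1/4) = (1.84×10⁸)^(1/4) = 117 K.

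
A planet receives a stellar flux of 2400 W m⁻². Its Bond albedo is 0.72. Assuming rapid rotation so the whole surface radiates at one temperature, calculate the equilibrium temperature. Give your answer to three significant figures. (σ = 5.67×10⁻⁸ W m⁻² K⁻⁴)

T_eq ≈ 233 K

Energy balance: absorbed = emitted ⇒ πR²·S(1−A) = 4πR²·σT_eq⁴, so T_eq⁴ = S(1−A)/(4σ).
T_eq = [2400 × 0.28 / (4 × 5.67×10⁻⁸)]^(1/4) = (2.96×10⁹)^(1/4) = 233 K.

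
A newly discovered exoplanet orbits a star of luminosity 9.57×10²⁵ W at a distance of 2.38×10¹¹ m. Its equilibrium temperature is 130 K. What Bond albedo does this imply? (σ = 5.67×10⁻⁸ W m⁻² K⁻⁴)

Flux: S = L/(4πd²) = 9.57×10²⁵/(4π×(2.38×10¹¹)²) = 134 W m⁻².
From T_eq⁴ = S(1−A)/(4σ): 1−A = 4σT_eq⁴/S.
1−A = 4 × 5.67×10⁻⁸ × (130)⁴ / 134 = 0.482.

A ≈ 0.52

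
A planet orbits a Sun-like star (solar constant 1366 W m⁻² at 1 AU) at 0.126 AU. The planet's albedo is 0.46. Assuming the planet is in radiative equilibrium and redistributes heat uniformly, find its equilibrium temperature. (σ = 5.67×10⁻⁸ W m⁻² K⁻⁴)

Flux at 0.126 AU: S = 1366/0.126² = 8.60×10⁴ W m⁻².
Energy balance: absorbed = emitted ⇒ πR²·S(1−A) = 4πR²·σT_eq⁴, so T_eq⁴ = S(1−A)/(4σ).
T_eq = [8.60×10⁴ × 0.54 / (4 × 5.67×10⁻⁸)]^(1/4) = (2.05×10¹¹)^(1/4) = 673 K.

T_eq ≈ 673 K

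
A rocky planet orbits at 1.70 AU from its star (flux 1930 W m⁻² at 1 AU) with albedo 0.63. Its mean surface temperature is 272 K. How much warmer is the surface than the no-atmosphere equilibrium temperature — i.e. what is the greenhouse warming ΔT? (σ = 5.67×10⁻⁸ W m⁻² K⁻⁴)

ΔT ≈ 90.3 K

S = 1930/1.70² = 667.8 W m⁻².
T_eq = [S(1−A)/(4σ)]^(1/4) = [667.8×0.37/(4×5.67×10⁻⁸)]^(1/4) = 181.7 K.
ΔT = T_surf − T_eq = 272 − 181.7.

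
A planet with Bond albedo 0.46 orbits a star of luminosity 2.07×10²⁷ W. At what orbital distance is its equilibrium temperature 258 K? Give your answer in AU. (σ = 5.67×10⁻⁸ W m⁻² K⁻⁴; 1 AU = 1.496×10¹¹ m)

d ≈ 1.99 AU

From T_eq⁴ = L(1−A)/(16πσd²): d = √[L(1−A)/(16πσT_eq⁴)].
d = √[2.07×10²⁷ × 0.54 / (16π × 5.67×10⁻⁸ × (258)⁴)] = 2.98×10¹¹ m = 1.99 AU.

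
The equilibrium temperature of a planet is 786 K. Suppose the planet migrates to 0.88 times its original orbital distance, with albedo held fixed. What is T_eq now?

T_eq ∝ L^(1/4) · d^(−1/2).
T′ = 786 / 0.88^(1/2) = 838 K.

T_eq ≈ 838 K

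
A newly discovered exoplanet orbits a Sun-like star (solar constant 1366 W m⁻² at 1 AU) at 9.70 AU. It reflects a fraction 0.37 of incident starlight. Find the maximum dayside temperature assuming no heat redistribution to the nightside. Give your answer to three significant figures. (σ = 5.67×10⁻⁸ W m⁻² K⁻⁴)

Flux at 9.70 AU: S = 1366/9.70² = 14.5 W m⁻².
With no redistribution each surface element balances locally: S(1−A) = σT⁴.
T = [14.5 × 0.63 / 5.67×10⁻⁸]^(1/4) = (1.61×10⁸)^(1/4) = 113 K.

T_ss ≈ 113 K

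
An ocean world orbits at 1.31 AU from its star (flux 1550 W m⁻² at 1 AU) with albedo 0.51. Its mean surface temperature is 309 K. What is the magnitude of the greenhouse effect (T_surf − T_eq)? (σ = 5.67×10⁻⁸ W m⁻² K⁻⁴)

S = 1550/1.31² = 903.2 W m⁻².
T_eq = [S(1−A)/(4σ)]^(1/4) = [903.2×0.49/(4×5.67×10⁻⁸)]^(1/4) = 210.2 K.
ΔT = T_surf − T_eq = 309 − 210.2.

ΔT ≈ 98.8 K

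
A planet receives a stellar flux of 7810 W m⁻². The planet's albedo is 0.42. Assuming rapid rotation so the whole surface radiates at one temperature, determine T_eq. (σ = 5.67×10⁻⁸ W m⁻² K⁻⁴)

T_eq ≈ 376 K

Energy balance: absorbed = emitted ⇒ πR²·S(1−A) = 4πR²·σT_eq⁴, so T_eq⁴ = S(1−A)/(4σ).
T_eq = [7810 × 0.58 / (4 × 5.67×10⁻⁸)]^(1/4) = (2.00×10¹⁰)^(1/4) = 376 K.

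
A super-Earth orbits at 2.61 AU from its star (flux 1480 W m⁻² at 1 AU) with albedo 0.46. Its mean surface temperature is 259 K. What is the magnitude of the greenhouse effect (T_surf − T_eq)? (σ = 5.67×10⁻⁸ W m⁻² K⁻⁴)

ΔT ≈ 108.2 K

S = 1480/2.61² = 217.3 W m⁻².
T_eq = [S(1−A)/(4σ)]^(1/4) = [217.3×0.54/(4×5.67×10⁻⁸)]^(1/4) = 150.8 K.
ΔT = T_surf − T_eq = 259 − 150.8.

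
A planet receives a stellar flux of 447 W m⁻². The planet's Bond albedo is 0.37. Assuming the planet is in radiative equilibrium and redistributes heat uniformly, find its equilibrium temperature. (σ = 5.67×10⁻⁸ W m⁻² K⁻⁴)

T_eq ≈ 188 K

Energy balance: absorbed = emitted ⇒ πR²·S(1−A) = 4πR²·σT_eq⁴, so T_eq⁴ = S(1−A)/(4σ).
T_eq = [447 × 0.63 / (4 × 5.67×10⁻⁸)]^(1/4) = (1.24×10⁹)^(1/4) = 188 K.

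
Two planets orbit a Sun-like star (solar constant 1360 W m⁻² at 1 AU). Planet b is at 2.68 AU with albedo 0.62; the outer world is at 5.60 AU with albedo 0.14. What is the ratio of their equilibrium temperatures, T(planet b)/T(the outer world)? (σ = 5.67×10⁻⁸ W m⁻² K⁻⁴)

T₁/T₂ ≈ 1.179

T_eq = [S₀(1−A)/(4σd²)]^(1/4), so T ∝ (1−A)^(1/4) / √d.
T₁ = [1360×0.38/(4×5.67×10⁻⁸×2.68²)]^(1/4) = 133.46 K.
T₂ = [1360×0.86/(4×5.67×10⁻⁸×5.60²)]^(1/4) = 113.24 K.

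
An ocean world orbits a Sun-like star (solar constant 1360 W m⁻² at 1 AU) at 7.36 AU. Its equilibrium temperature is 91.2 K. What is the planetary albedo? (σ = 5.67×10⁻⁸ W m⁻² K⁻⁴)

A ≈ 0.38

Flux at 7.36 AU: S = 1360/7.36² = 25.1 W m⁻².
From T_eq⁴ = S(1−A)/(4σ): 1−A = 4σT_eq⁴/S.
1−A = 4 × 5.67×10⁻⁸ × (91.2)⁴ / 25.1 = 0.625.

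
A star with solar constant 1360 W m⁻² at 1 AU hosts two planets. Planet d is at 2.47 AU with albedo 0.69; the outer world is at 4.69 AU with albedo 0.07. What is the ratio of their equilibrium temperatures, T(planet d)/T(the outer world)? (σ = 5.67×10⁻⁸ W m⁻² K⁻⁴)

T₁/T₂ ≈ 1.047

T_eq = [S₀(1−A)/(4σd²)]^(1/4), so T ∝ (1−A)^(1/4) / √d.
T₁ = [1360×0.31/(4×5.67×10⁻⁸×2.47²)]^(1/4) = 132.12 K.
T₂ = [1360×0.93/(4×5.67×10⁻⁸×4.69²)]^(1/4) = 126.19 K.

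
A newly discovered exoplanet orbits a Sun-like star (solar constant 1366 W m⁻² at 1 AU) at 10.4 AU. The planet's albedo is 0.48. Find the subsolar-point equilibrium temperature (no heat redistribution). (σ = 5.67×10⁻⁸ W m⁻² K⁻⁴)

Flux at 10.4 AU: S = 1366/10.4² = 12.6 W m⁻².
At the subsolar point the surface absorbs S(1−A) and emits σT⁴ per unit area — no factor of 4, since only the local patch is in balance.
T = [12.6 × 0.52 / 5.67×10⁻⁸]^(1/4) = (1.16×10⁸)^(1/4) = 104 K.

T_ss ≈ 104 K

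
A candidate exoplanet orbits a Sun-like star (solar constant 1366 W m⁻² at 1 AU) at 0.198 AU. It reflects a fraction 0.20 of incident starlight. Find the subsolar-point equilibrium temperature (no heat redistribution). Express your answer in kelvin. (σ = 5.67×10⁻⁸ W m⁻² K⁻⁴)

T_ss ≈ 837 K

Flux at 0.198 AU: S = 1366/0.198² = 3.48×10⁴ W m⁻².
At the subsolar point the surface absorbs S(1−A) and emits σT⁴ per unit area — no factor of 4, since only the local patch is in balance.
T = [3.48×10⁴ × 0.80 / 5.67×10⁻⁸]^(1/4) = (4.92×10¹¹)^(1/4) = 837 K.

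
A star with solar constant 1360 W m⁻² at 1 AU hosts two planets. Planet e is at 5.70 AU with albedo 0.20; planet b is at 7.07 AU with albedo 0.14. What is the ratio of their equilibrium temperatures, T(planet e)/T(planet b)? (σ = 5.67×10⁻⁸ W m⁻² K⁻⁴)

T_eq = [S₀(1−A)/(4σd²)]^(1/4), so T ∝ (1−A)^(1/4) / √d.
T₁ = [1360×0.80/(4×5.67×10⁻⁸×5.70²)]^(1/4) = 110.23 K.
T₂ = [1360×0.86/(4×5.67×10⁻⁸×7.07²)]^(1/4) = 100.78 K.

T₁/T₂ ≈ 1.094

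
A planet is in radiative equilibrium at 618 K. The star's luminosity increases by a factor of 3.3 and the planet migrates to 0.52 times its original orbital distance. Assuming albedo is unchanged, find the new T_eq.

T_eq ∝ L^(1/4) · d^(−1/2).
T′ = 618 × 3.3^(1/4) / 0.52^(1/2) = 1160 K.

T_eq ≈ 1160 K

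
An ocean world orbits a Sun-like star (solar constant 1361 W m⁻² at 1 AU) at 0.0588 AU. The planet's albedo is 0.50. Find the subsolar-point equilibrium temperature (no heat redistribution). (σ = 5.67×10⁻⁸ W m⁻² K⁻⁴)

T_ss ≈ 1360 K

Flux at 0.0588 AU: S = 1361/0.0588² = 3.94×10⁵ W m⁻².
At the subsolar point the surface absorbs S(1−A) and emits σT⁴ per unit area — no factor of 4, since only the local patch is in balance.
T = [3.94×10⁵ × 0.50 / 5.67×10⁻⁸]^(1/4) = (3.47×10¹²)^(1/4) = 1360 K.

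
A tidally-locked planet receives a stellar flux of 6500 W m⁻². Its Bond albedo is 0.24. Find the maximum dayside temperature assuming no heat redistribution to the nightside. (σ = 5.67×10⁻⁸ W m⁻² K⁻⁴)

T_ss ≈ 543 K

With no redistribution each surface element balances locally: S(1−A) = σT⁴.
T = [6500 × 0.76 / 5.67×10⁻⁸]^(1/4) = (8.71×10¹⁰)^(1/4) = 543 K.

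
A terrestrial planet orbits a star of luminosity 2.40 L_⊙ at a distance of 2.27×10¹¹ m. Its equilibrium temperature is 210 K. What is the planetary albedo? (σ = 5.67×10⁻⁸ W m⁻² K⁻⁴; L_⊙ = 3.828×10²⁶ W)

L = 2.40 × 3.828×10²⁶ = 9.19×10²⁶ W.
Flux: S = L/(4πd²) = 9.19×10²⁶/(4π×(2.27×10¹¹)²) = 1420 W m⁻².
From T_eq⁴ = S(1−A)/(4σ): 1−A = 4σT_eq⁴/S.
1−A = 4 × 5.67×10⁻⁸ × (210)⁴ / 1420 = 0.311.

A ≈ 0.69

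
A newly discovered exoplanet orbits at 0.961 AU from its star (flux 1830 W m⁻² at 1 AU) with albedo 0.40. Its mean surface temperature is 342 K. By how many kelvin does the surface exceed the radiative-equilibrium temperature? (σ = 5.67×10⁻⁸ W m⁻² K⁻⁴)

S = 1830/0.961² = 1982 W m⁻².
T_eq = [S(1−A)/(4σ)]^(1/4) = [1982×0.60/(4×5.67×10⁻⁸)]^(1/4) = 269.1 K.
ΔT = T_surf − T_eq = 342 − 269.1.

ΔT ≈ 72.9 K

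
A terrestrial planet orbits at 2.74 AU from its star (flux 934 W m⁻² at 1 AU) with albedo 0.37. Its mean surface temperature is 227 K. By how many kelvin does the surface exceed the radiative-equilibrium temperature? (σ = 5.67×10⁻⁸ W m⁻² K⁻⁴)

ΔT ≈ 90.7 K

S = 934/2.74² = 124.4 W m⁻².
T_eq = [S(1−A)/(4σ)]^(1/4) = [124.4×0.63/(4×5.67×10⁻⁸)]^(1/4) = 136.3 K.
ΔT = T_surf − T_eq = 227 − 136.3.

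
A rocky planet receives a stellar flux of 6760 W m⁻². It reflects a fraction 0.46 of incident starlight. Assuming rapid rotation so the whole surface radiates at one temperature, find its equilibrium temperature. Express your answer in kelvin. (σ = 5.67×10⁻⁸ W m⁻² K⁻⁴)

T_eq ≈ 356 K

Energy balance: absorbed = emitted ⇒ πR²·S(1−A) = 4πR²·σT_eq⁴, so T_eq⁴ = S(1−A)/(4σ).
T_eq = [6760 × 0.54 / (4 × 5.67×10⁻⁸)]^(1/4) = (1.61×10¹⁰)^(1/4) = 356 K.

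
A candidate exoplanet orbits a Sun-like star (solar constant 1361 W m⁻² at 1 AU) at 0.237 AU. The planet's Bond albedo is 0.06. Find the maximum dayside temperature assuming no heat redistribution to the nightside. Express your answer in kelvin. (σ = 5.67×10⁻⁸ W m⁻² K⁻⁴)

Flux at 0.237 AU: S = 1361/0.237² = 2.42×10⁴ W m⁻².
With no redistribution each surface element balances locally: S(1−A) = σT⁴.
T = [2.42×10⁴ × 0.94 / 5.67×10⁻⁸]^(1/4) = (4.02×10¹¹)^(1/4) = 796 K.

T_ss ≈ 796 K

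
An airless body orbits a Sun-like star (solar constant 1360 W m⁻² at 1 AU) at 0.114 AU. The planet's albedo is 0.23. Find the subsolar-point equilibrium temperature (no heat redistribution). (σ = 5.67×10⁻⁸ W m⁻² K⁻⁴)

Flux at 0.114 AU: S = 1360/0.114² = 1.05×10⁵ W m⁻².
At the subsolar point the surface absorbs S(1−A) and emits σT⁴ per unit area — no factor of 4, since only the local patch is in balance.
T = [1.05×10⁵ × 0.77 / 5.67×10⁻⁸]^(1/4) = (1.42×10¹²)^(1/4) = 1090 K.

T_ss ≈ 1090 K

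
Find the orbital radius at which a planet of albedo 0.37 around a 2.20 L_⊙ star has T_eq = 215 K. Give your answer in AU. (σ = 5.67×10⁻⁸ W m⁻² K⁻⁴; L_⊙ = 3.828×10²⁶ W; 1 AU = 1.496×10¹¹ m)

d ≈ 1.97 AU

L = 2.20 × 3.828×10²⁶ = 8.42×10²⁶ W.
From T_eq⁴ = L(1−A)/(16πσd²): d = √[L(1−A)/(16πσT_eq⁴)].
d = √[8.42×10²⁶ × 0.63 / (16π × 5.67×10⁻⁸ × (215)⁴)] = 2.95×10¹¹ m = 1.97 AU.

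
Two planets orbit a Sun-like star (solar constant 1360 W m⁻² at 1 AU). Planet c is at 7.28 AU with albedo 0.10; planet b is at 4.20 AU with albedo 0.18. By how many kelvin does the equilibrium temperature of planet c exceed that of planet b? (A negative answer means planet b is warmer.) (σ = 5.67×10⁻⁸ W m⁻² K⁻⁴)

ΔT ≈ -28.8 K

T_eq = [S₀(1−A)/(4σd²)]^(1/4), so T ∝ (1−A)^(1/4) / √d.
T₁ = [1360×0.90/(4×5.67×10⁻⁸×7.28²)]^(1/4) = 100.45 K.
T₂ = [1360×0.82/(4×5.67×10⁻⁸×4.20²)]^(1/4) = 129.21 K.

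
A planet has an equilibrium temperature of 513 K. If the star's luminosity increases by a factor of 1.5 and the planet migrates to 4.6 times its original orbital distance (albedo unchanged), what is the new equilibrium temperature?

T_eq ≈ 265 K

T_eq ∝ L^(1/4) · d^(−1/2).
T′ = 513 × 1.5^(1/4) / 4.6^(1/2) = 265 K.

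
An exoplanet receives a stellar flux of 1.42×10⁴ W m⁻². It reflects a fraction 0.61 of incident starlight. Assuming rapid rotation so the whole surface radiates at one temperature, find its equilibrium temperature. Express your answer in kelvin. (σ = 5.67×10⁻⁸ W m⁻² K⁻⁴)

T_eq ≈ 395 K

Energy balance: absorbed = emitted ⇒ πR²·S(1−A) = 4πR²·σT_eq⁴, so T_eq⁴ = S(1−A)/(4σ).
T_eq = [1.42×10⁴ × 0.39 / (4 × 5.67×10⁻⁸)]^(1/4) = (2.44×10¹⁰)^(1/4) = 395 K.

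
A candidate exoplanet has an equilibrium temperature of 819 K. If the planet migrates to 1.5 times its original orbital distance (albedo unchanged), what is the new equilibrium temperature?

T_eq ∝ L^(1/4) · d^(−1/2).
T′ = 819 / 1.5^(1/2) = 669 K.

T_eq ≈ 669 K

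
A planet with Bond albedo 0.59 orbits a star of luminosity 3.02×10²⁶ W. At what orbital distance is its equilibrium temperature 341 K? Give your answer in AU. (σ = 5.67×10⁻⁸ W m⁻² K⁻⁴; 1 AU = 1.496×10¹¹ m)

From T_eq⁴ = L(1−A)/(16πσd²): d = √[L(1−A)/(16πσT_eq⁴)].
d = √[3.02×10²⁶ × 0.41 / (16π × 5.67×10⁻⁸ × (341)⁴)] = 5.67×10¹⁰ m = 0.379 AU.

d ≈ 0.379 AU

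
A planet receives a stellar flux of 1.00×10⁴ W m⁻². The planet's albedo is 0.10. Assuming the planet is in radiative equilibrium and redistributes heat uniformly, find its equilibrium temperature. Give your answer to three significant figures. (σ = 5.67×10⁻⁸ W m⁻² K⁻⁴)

Energy balance: absorbed = emitted ⇒ πR²·S(1−A) = 4πR²·σT_eq⁴, so T_eq⁴ = S(1−A)/(4σ).
T_eq = [1.00×10⁴ × 0.90 / (4 × 5.67×10⁻⁸)]^(1/4) = (3.97×10¹⁰)^(1/4) = 446 K.

T_eq ≈ 446 K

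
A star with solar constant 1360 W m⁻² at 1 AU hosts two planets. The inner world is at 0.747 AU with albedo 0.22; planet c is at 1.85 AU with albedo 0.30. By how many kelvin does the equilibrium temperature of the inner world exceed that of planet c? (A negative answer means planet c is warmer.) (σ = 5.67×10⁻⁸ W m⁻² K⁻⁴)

ΔT ≈ 115.4 K

T_eq = [S₀(1−A)/(4σd²)]^(1/4), so T ∝ (1−A)^(1/4) / √d.
T₁ = [1360×0.78/(4×5.67×10⁻⁸×0.747²)]^(1/4) = 302.58 K.
T₂ = [1360×0.70/(4×5.67×10⁻⁸×1.85²)]^(1/4) = 187.14 K.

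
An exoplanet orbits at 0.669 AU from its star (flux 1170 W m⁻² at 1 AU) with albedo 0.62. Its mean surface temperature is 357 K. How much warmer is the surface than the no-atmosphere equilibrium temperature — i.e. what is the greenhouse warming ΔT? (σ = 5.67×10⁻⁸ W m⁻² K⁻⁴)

S = 1170/0.669² = 2614 W m⁻².
T_eq = [S(1−A)/(4σ)]^(1/4) = [2614×0.38/(4×5.67×10⁻⁸)]^(1/4) = 257.3 K.
ΔT = T_surf − T_eq = 357 − 257.3.

ΔT ≈ 99.7 K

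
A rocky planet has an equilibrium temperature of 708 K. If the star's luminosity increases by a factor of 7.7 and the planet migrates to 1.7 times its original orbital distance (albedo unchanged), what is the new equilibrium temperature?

T_eq ≈ 905 K

T_eq ∝ L^(1/4) · d^(−1/2).
T′ = 708 × 7.7^(1/4) / 1.7^(1/2) = 905 K.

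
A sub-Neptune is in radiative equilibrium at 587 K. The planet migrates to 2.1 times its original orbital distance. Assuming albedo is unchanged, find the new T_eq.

T_eq ∝ L^(1/4) · d^(−1/2).
T′ = 587 / 2.1^(1/2) = 405 K.

T_eq ≈ 405 K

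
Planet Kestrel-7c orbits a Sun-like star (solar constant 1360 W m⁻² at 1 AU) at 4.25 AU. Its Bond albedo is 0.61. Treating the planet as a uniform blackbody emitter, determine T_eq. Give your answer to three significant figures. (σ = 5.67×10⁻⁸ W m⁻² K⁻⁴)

Flux at 4.25 AU: S = 1360/4.25² = 75.3 W m⁻².
Energy balance: absorbed = emitted ⇒ πR²·S(1−A) = 4πR²·σT_eq⁴, so T_eq⁴ = S(1−A)/(4σ).
T_eq = [75.3 × 0.39 / (4 × 5.67×10⁻⁸)]^(1/4) = (1.29×10⁸)^(1/4) = 107 K.

T_eq ≈ 107 K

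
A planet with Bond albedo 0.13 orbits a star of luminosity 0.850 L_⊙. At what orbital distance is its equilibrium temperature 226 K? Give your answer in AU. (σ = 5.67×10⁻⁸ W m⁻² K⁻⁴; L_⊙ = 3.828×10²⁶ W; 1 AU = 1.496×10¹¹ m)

d ≈ 1.30 AU

L = 0.850 × 3.828×10²⁶ = 3.25×10²⁶ W.
From T_eq⁴ = L(1−A)/(16πσd²): d = √[L(1−A)/(16πσT_eq⁴)].
d = √[3.25×10²⁶ × 0.87 / (16π × 5.67×10⁻⁸ × (226)⁴)] = 1.95×10¹¹ m = 1.30 AU.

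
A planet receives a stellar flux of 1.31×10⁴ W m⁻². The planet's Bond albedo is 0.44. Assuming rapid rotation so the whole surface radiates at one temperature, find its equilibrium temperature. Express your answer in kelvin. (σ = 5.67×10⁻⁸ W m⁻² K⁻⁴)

Energy balance: absorbed = emitted ⇒ πR²·S(1−A) = 4πR²·σT_eq⁴, so T_eq⁴ = S(1−A)/(4σ).
T_eq = [1.31×10⁴ × 0.56 / (4 × 5.67×10⁻⁸)]^(1/4) = (3.23×10¹⁰)^(1/4) = 424 K.

T_eq ≈ 424 K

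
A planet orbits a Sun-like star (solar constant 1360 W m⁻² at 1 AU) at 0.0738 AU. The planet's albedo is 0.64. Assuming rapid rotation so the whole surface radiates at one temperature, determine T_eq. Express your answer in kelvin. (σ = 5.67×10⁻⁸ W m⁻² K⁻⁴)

T_eq ≈ 793 K

Flux at 0.0738 AU: S = 1360/0.0738² = 2.50×10⁵ W m⁻².
Energy balance: absorbed = emitted ⇒ πR²·S(1−A) = 4πR²·σT_eq⁴, so T_eq⁴ = S(1−A)/(4σ).
T_eq = [2.50×10⁵ × 0.36 / (4 × 5.67×10⁻⁸)]^(1/4) = (3.96×10¹¹)^(1/4) = 793 K.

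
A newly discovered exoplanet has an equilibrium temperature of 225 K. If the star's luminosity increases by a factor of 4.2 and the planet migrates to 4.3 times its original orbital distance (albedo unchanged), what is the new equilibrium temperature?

T_eq ≈ 155 K

T_eq ∝ L^(1/4) · d^(−1/2).
T′ = 225 × 4.2^(1/4) / 4.3^(1/2) = 155 K.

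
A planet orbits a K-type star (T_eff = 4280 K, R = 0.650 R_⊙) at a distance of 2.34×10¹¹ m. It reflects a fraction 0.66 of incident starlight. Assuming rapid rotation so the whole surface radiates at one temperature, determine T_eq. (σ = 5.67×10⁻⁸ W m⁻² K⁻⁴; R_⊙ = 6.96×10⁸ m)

T_eq ≈ 102 K

R_⋆ = 0.650 × 6.96×10⁸ = 4.52×10⁸ m.
L = 4πR_⋆²σT_⋆⁴ = 4π(4.52×10⁸)² × 5.67×10⁻⁸ × (4280)⁴ = 4.89×10²⁵ W.
S = L/(4πd²) = 71.1 W m⁻².
Energy balance: absorbed = emitted ⇒ πR²·S(1−A) = 4πR²·σT_eq⁴, so T_eq⁴ = S(1−A)/(4σ).
T_eq = [71.1 × 0.34 / (4 × 5.67×10⁻⁸)]^(1/4) = (1.07×10⁸)^(1/4) = 102 K.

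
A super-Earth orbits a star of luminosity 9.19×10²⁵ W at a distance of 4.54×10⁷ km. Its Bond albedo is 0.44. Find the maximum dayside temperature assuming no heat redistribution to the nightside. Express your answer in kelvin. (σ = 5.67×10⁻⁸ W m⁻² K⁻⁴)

d = 4.54×10⁷ km = 4.54×10¹⁰ m.
Flux: S = L/(4πd²) = 9.19×10²⁵/(4π×(4.54×10¹⁰)²) = 3550 W m⁻².
With no redistribution each surface element balances locally: S(1−A) = σT⁴.
T = [3550 × 0.56 / 5.67×10⁻⁸]^(1/4) = (3.50×10¹⁰)^(1/4) = 433 K.

T_ss ≈ 433 K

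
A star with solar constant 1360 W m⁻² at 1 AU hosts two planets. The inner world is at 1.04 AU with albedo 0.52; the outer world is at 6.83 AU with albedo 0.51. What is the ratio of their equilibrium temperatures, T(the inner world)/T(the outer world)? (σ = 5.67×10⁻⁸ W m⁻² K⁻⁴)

T₁/T₂ ≈ 2.549

T_eq = [S₀(1−A)/(4σd²)]^(1/4), so T ∝ (1−A)^(1/4) / √d.
T₁ = [1360×0.48/(4×5.67×10⁻⁸×1.04²)]^(1/4) = 227.13 K.
T₂ = [1360×0.49/(4×5.67×10⁻⁸×6.83²)]^(1/4) = 89.09 K.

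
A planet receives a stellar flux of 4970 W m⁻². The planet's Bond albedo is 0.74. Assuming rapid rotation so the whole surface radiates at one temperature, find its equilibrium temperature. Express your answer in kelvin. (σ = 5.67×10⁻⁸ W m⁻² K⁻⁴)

T_eq ≈ 275 K

Energy balance: absorbed = emitted ⇒ πR²·S(1−A) = 4πR²·σT_eq⁴, so T_eq⁴ = S(1−A)/(4σ).
T_eq = [4970 × 0.26 / (4 × 5.67×10⁻⁸)]^(1/4) = (5.70×10⁹)^(1/4) = 275 K.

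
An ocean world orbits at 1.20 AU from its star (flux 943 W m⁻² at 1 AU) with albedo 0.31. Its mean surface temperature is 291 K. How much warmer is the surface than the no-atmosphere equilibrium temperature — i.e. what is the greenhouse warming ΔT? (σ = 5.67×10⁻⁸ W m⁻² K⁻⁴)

ΔT ≈ 79.7 K

S = 943/1.20² = 654.9 W m⁻².
T_eq = [S(1−A)/(4σ)]^(1/4) = [654.9×0.69/(4×5.67×10⁻⁸)]^(1/4) = 211.3 K.
ΔT = T_surf − T_eq = 291 − 211.3.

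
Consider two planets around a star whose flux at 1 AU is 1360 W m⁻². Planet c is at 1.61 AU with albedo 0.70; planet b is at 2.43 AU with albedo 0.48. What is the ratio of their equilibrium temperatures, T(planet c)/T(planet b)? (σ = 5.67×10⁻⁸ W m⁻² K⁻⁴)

T₁/T₂ ≈ 1.071

T_eq = [S₀(1−A)/(4σd²)]^(1/4), so T ∝ (1−A)^(1/4) / √d.
T₁ = [1360×0.30/(4×5.67×10⁻⁸×1.61²)]^(1/4) = 162.31 K.
T₂ = [1360×0.52/(4×5.67×10⁻⁸×2.43²)]^(1/4) = 151.59 K.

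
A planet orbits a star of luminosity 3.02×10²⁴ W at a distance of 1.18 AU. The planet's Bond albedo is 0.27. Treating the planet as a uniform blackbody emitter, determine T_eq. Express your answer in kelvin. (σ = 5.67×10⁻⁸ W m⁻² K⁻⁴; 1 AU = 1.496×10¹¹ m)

T_eq ≈ 70.6 K

d = 1.18 AU = 1.77×10¹¹ m.
Flux: S = L/(4πd²) = 3.02×10²⁴/(4π×(1.77×10¹¹)²) = 7.71 W m⁻².
Energy balance: absorbed = emitted ⇒ πR²·S(1−A) = 4πR²·σT_eq⁴, so T_eq⁴ = S(1−A)/(4σ).
T_eq = [7.71 × 0.73 / (4 × 5.67×10⁻⁸)]^(1/4) = (2.48×10⁷)^(1/4) = 70.6 K.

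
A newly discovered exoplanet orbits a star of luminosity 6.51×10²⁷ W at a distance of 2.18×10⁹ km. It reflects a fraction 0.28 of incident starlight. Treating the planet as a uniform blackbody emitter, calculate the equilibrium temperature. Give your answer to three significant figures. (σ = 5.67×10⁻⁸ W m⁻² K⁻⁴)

T_eq ≈ 136 K

d = 2.18×10⁹ km = 2.18×10¹² m.
Flux: S = L/(4πd²) = 6.51×10²⁷/(4π×(2.18×10¹²)²) = 109 W m⁻².
Energy balance: absorbed = emitted ⇒ πR²·S(1−A) = 4πR²·σT_eq⁴, so T_eq⁴ = S(1−A)/(4σ).
T_eq = [109 × 0.72 / (4 × 5.67×10⁻⁸)]^(1/4) = (3.46×10⁸)^(1/4) = 136 K.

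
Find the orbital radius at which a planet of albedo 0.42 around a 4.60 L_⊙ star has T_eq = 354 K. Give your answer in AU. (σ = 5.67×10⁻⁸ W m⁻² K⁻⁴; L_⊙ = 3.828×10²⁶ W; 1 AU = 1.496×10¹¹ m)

d ≈ 1.01 AU

L = 4.60 × 3.828×10²⁶ = 1.76×10²⁷ W.
From T_eq⁴ = L(1−A)/(16πσd²): d = √[L(1−A)/(16πσT_eq⁴)].
d = √[1.76×10²⁷ × 0.58 / (16π × 5.67×10⁻⁸ × (354)⁴)] = 1.51×10¹¹ m = 1.01 AU.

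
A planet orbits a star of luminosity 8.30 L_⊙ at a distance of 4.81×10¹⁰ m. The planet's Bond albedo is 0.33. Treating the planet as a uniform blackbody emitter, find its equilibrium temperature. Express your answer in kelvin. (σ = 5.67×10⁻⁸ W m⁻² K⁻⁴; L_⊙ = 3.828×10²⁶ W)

T_eq ≈ 754 K

L = 8.30 × 3.828×10²⁶ = 3.18×10²⁷ W.
Flux: S = L/(4πd²) = 3.18×10²⁷/(4π×(4.81×10¹⁰)²) = 1.09×10⁵ W m⁻².
Energy balance: absorbed = emitted ⇒ πR²·S(1−A) = 4πR²·σT_eq⁴, so T_eq⁴ = S(1−A)/(4σ).
T_eq = [1.09×10⁵ × 0.67 / (4 × 5.67×10⁻⁸)]^(1/4) = (3.23×10¹¹)^(1/4) = 754 K.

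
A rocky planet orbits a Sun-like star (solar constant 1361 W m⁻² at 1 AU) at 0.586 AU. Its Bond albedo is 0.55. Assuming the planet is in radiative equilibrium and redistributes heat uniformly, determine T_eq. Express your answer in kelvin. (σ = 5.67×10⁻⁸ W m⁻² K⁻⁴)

T_eq ≈ 298 K

Flux at 0.586 AU: S = 1361/0.586² = 3960 W m⁻².
Energy balance: absorbed = emitted ⇒ πR²·S(1−A) = 4πR²·σT_eq⁴, so T_eq⁴ = S(1−A)/(4σ).
T_eq = [3960 × 0.45 / (4 × 5.67×10⁻⁸)]^(1/4) = (7.86×10⁹)^(1/4) = 298 K.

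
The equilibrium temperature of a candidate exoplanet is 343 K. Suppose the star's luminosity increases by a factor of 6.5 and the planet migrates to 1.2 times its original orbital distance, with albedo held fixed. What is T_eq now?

T_eq ≈ 500 K

T_eq ∝ L^(1/4) · d^(−1/2).
T′ = 343 × 6.5^(1/4) / 1.2^(1/2) = 500 K.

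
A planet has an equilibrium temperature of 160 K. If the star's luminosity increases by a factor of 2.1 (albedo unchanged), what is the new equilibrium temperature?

T_eq ∝ L^(1/4) · d^(−1/2).
T′ = 160 × 2.1^(1/4) = 193 K.

T_eq ≈ 193 K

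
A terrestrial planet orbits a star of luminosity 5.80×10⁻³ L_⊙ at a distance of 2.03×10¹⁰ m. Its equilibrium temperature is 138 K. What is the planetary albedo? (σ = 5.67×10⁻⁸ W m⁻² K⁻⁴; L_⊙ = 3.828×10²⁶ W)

L = 5.80×10⁻³ × 3.828×10²⁶ = 2.22×10²⁴ W.
Flux: S = L/(4πd²) = 2.22×10²⁴/(4π×(2.03×10¹⁰)²) = 429 W m⁻².
From T_eq⁴ = S(1−A)/(4σ): 1−A = 4σT_eq⁴/S.
1−A = 4 × 5.67×10⁻⁸ × (138)⁴ / 429 = 0.192.

A ≈ 0.81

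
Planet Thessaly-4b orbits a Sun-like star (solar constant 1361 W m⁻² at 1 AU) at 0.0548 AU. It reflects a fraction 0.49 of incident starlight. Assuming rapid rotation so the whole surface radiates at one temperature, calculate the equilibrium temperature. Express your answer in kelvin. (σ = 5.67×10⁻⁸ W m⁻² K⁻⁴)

T_eq ≈ 1000 K

Flux at 0.0548 AU: S = 1361/0.0548² = 4.53×10⁵ W m⁻².
Energy balance: absorbed = emitted ⇒ πR²·S(1−A) = 4πR²·σT_eq⁴, so T_eq⁴ = S(1−A)/(4σ).
T_eq = [4.53×10⁵ × 0.51 / (4 × 5.67×10⁻⁸)]^(1/4) = (1.02×10¹²)^(1/4) = 1000 K.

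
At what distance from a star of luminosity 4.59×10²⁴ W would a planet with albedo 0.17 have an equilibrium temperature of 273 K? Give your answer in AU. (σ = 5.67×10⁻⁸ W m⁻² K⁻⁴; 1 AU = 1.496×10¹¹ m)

From T_eq⁴ = L(1−A)/(16πσd²): d = √[L(1−A)/(16πσT_eq⁴)].
d = √[4.59×10²⁴ × 0.83 / (16π × 5.67×10⁻⁸ × (273)⁴)] = 1.55×10¹⁰ m = 0.104 AU.

d ≈ 0.104 AU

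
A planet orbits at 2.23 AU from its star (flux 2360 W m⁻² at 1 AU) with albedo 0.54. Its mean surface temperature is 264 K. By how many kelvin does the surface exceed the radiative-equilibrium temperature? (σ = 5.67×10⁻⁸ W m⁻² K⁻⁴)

S = 2360/2.23² = 474.6 W m⁻².
T_eq = [S(1−A)/(4σ)]^(1/4) = [474.6×0.46/(4×5.67×10⁻⁸)]^(1/4) = 176.1 K.
ΔT = T_surf − T_eq = 264 − 176.1.

ΔT ≈ 87.9 K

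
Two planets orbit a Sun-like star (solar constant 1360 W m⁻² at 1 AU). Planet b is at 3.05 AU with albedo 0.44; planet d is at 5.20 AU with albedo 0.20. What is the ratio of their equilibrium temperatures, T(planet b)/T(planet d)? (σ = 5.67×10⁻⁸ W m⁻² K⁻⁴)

T₁/T₂ ≈ 1.194

T_eq = [S₀(1−A)/(4σd²)]^(1/4), so T ∝ (1−A)^(1/4) / √d.
T₁ = [1360×0.56/(4×5.67×10⁻⁸×3.05²)]^(1/4) = 137.84 K.
T₂ = [1360×0.80/(4×5.67×10⁻⁸×5.20²)]^(1/4) = 115.41 K.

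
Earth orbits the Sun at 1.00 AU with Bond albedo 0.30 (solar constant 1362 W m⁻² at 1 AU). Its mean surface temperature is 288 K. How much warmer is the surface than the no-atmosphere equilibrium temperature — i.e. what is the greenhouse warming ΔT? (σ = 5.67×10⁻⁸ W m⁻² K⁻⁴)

S = 1362/1.00² = 1362 W m⁻².
T_eq = [S(1−A)/(4σ)]^(1/4) = [1362×0.70/(4×5.67×10⁻⁸)]^(1/4) = 254.6 K.
ΔT = T_surf − T_eq = 288 − 254.6.

ΔT ≈ 33.4 K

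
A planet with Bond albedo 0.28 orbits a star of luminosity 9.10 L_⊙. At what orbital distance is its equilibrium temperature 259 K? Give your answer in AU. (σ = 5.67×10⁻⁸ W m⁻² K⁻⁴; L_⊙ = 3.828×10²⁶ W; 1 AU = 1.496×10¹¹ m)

d ≈ 2.96 AU

L = 9.10 × 3.828×10²⁶ = 3.48×10²⁷ W.
From T_eq⁴ = L(1−A)/(16πσd²): d = √[L(1−A)/(16πσT_eq⁴)].
d = √[3.48×10²⁷ × 0.72 / (16π × 5.67×10⁻⁸ × (259)⁴)] = 4.42×10¹¹ m = 2.96 AU.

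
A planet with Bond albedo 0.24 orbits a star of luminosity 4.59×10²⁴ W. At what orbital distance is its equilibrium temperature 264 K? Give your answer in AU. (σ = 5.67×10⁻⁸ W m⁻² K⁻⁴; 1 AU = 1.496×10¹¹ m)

From T_eq⁴ = L(1−A)/(16πσd²): d = √[L(1−A)/(16πσT_eq⁴)].
d = √[4.59×10²⁴ × 0.76 / (16π × 5.67×10⁻⁸ × (264)⁴)] = 1.59×10¹⁰ m = 0.106 AU.

d ≈ 0.106 AU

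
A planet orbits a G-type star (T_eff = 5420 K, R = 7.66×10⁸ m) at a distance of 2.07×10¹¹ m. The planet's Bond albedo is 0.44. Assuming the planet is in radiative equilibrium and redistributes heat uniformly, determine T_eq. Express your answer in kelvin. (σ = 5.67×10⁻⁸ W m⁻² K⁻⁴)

T_eq ≈ 202 K

L = 4πR_⋆²σT_⋆⁴ = 4π(7.66×10⁸)² × 5.67×10⁻⁸ × (5420)⁴ = 3.61×10²⁶ W.
S = L/(4πd²) = 670 W m⁻².
Energy balance: absorbed = emitted ⇒ πR²·S(1−A) = 4πR²·σT_eq⁴, so T_eq⁴ = S(1−A)/(4σ).
T_eq = [670 × 0.56 / (4 × 5.67×10⁻⁸)]^(1/4) = (1.65×10⁹)^(1/4) = 202 K.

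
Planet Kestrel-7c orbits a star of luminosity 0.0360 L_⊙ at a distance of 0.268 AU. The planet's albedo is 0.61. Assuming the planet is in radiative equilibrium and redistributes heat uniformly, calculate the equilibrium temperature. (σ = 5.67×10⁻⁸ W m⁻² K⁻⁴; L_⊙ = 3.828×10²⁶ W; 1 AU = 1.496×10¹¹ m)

T_eq ≈ 185 K

d = 0.268 AU = 4.01×10¹⁰ m.
L = 0.0360 × 3.828×10²⁶ = 1.38×10²⁵ W.
Flux: S = L/(4πd²) = 1.38×10²⁵/(4π×(4.01×10¹⁰)²) = 682 W m⁻².
Energy balance: absorbed = emitted ⇒ πR²·S(1−A) = 4πR²·σT_eq⁴, so T_eq⁴ = S(1−A)/(4σ).
T_eq = [682 × 0.39 / (4 × 5.67×10⁻⁸)]^(1/4) = (1.17×10⁹)^(1/4) = 185 K.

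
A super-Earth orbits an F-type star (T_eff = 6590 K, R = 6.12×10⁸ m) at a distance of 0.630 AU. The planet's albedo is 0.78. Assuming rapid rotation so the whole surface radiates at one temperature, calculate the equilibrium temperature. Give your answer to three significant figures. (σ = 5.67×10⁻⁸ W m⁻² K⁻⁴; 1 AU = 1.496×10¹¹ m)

T_eq ≈ 257 K

d = 0.630 AU = 9.42×10¹⁰ m.
L = 4πR_⋆²σT_⋆⁴ = 4π(6.12×10⁸)² × 5.67×10⁻⁸ × (6590)⁴ = 5.03×10²⁶ W.
S = L/(4πd²) = 4510 W m⁻².
Energy balance: absorbed = emitted ⇒ πR²·S(1−A) = 4πR²·σT_eq⁴, so T_eq⁴ = S(1−A)/(4σ).
T_eq = [4510 × 0.22 / (4 × 5.67×10⁻⁸)]^(1/4) = (4.37×10⁹)^(1/4) = 257 K.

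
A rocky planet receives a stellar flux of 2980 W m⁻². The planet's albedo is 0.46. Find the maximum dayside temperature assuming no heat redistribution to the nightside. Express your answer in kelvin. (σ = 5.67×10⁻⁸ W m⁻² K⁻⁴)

With no redistribution each surface element balances locally: S(1−A) = σT⁴.
T = [2980 × 0.54 / 5.67×10⁻⁸]^(1/4) = (2.84×10¹⁰)^(1/4) = 410 K.

T_ss ≈ 410 K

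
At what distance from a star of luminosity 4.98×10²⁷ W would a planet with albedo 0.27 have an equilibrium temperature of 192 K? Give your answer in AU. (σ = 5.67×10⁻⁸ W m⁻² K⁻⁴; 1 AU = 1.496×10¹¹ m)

d ≈ 6.48 AU

From T_eq⁴ = L(1−A)/(16πσd²): d = √[L(1−A)/(16πσT_eq⁴)].
d = √[4.98×10²⁷ × 0.73 / (16π × 5.67×10⁻⁸ × (192)⁴)] = 9.69×10¹¹ m = 6.48 AU.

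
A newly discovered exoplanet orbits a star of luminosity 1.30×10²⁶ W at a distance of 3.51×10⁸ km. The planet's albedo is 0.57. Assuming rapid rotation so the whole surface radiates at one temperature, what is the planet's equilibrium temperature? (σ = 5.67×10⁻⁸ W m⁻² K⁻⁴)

d = 3.51×10⁸ km = 3.51×10¹¹ m.
Flux: S = L/(4πd²) = 1.30×10²⁶/(4π×(3.51×10¹¹)²) = 84.0 W m⁻².
Energy balance: absorbed = emitted ⇒ πR²·S(1−A) = 4πR²·σT_eq⁴, so T_eq⁴ = S(1−A)/(4σ).
T_eq = [84.0 × 0.43 / (4 × 5.67×10⁻⁸)]^(1/4) = (1.59×10⁸)^(1/4) = 112 K.

T_eq ≈ 112 K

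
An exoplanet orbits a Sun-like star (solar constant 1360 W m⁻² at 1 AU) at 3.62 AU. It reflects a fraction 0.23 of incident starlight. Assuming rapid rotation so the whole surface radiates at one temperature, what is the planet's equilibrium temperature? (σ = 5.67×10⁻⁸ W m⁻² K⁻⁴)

Flux at 3.62 AU: S = 1360/3.62² = 104 W m⁻².
Energy balance: absorbed = emitted ⇒ πR²·S(1−A) = 4πR²·σT_eq⁴, so T_eq⁴ = S(1−A)/(4σ).
T_eq = [104 × 0.77 / (4 × 5.67×10⁻⁸)]^(1/4) = (3.52×10⁸)^(1/4) = 137 K.

T_eq ≈ 137 K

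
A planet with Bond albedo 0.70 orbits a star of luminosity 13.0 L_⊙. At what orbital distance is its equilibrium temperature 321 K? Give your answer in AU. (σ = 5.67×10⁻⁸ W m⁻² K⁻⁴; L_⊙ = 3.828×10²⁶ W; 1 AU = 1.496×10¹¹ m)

L = 13.0 × 3.828×10²⁶ = 4.98×10²⁷ W.
From T_eq⁴ = L(1−A)/(16πσd²): d = √[L(1−A)/(16πσT_eq⁴)].
d = √[4.98×10²⁷ × 0.30 / (16π × 5.67×10⁻⁸ × (321)⁴)] = 2.22×10¹¹ m = 1.48 AU.

d ≈ 1.48 AU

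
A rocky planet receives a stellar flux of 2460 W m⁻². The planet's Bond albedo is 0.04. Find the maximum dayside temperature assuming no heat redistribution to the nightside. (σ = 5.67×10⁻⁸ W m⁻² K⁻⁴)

With no redistribution each surface element balances locally: S(1−A) = σT⁴.
T = [2460 × 0.96 / 5.67×10⁻⁸]^(1/4) = (4.17×10¹⁰)^(1/4) = 452 K.

T_ss ≈ 452 K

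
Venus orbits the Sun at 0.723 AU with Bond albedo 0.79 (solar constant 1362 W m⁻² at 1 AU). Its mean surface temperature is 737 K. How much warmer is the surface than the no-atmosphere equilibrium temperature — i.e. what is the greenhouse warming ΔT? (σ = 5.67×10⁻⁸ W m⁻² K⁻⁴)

S = 1362/0.723² = 2606 W m⁻².
T_eq = [S(1−A)/(4σ)]^(1/4) = [2606×0.21/(4×5.67×10⁻⁸)]^(1/4) = 221.6 K.
ΔT = T_surf − T_eq = 737 − 221.6.

ΔT ≈ 515.4 K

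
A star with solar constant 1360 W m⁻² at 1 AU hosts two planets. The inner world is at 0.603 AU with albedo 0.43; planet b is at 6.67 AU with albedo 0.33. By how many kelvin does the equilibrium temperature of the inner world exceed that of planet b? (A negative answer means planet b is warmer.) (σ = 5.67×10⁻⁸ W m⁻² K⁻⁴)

ΔT ≈ 213.9 K

T_eq = [S₀(1−A)/(4σd²)]^(1/4), so T ∝ (1−A)^(1/4) / √d.
T₁ = [1360×0.57/(4×5.67×10⁻⁸×0.603²)]^(1/4) = 311.38 K.
T₂ = [1360×0.67/(4×5.67×10⁻⁸×6.67²)]^(1/4) = 97.48 K.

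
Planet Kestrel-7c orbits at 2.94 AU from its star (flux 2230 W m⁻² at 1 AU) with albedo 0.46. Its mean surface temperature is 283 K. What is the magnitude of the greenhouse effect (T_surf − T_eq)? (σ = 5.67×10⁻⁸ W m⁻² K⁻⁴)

ΔT ≈ 125.6 K

S = 2230/2.94² = 258.0 W m⁻².
T_eq = [S(1−A)/(4σ)]^(1/4) = [258.0×0.54/(4×5.67×10⁻⁸)]^(1/4) = 157.4 K.
ΔT = T_surf − T_eq = 283 − 157.4.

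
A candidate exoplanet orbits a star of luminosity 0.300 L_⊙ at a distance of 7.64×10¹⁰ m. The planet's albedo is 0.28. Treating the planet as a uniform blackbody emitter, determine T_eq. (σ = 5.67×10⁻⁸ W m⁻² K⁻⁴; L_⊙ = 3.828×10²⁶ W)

T_eq ≈ 266 K

L = 0.300 × 3.828×10²⁶ = 1.15×10²⁶ W.
Flux: S = L/(4πd²) = 1.15×10²⁶/(4π×(7.64×10¹⁰)²) = 1570 W m⁻².
Energy balance: absorbed = emitted ⇒ πR²·S(1−A) = 4πR²·σT_eq⁴, so T_eq⁴ = S(1−A)/(4σ).
T_eq = [1570 × 0.72 / (4 × 5.67×10⁻⁸)]^(1/4) = (4.97×10⁹)^(1/4) = 266 K.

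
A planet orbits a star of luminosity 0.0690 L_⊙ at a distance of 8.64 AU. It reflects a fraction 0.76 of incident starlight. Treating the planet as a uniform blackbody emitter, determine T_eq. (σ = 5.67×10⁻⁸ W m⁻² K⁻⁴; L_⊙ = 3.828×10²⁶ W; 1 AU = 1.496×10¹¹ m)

T_eq ≈ 34.0 K

d = 8.64 AU = 1.29×10¹² m.
L = 0.0690 × 3.828×10²⁶ = 2.64×10²⁵ W.
Flux: S = L/(4πd²) = 2.64×10²⁵/(4π×(1.29×10¹²)²) = 1.26 W m⁻².
Energy balance: absorbed = emitted ⇒ πR²·S(1−A) = 4πR²·σT_eq⁴, so T_eq⁴ = S(1−A)/(4σ).
T_eq = [1.26 × 0.24 / (4 × 5.67×10⁻⁸)]^(1/4) = (1.33×10⁶)^(1/4) = 34.0 K.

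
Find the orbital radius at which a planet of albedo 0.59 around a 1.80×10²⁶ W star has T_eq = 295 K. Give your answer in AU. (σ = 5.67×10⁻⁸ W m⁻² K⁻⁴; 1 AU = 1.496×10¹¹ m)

From T_eq⁴ = L(1−A)/(16πσd²): d = √[L(1−A)/(16πσT_eq⁴)].
d = √[1.80×10²⁶ × 0.41 / (16π × 5.67×10⁻⁸ × (295)⁴)] = 5.85×10¹⁰ m = 0.391 AU.

d ≈ 0.391 AU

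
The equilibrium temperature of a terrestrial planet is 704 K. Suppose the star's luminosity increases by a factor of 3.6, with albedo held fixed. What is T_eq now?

T_eq ≈ 970 K

T_eq ∝ L^(1/4) · d^(−1/2).
T′ = 704 × 3.6^(1/4) = 970 K.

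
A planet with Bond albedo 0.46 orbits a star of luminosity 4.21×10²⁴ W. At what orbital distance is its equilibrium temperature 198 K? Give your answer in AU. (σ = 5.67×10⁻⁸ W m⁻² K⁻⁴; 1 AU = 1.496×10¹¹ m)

From T_eq⁴ = L(1−A)/(16πσd²): d = √[L(1−A)/(16πσT_eq⁴)].
d = √[4.21×10²⁴ × 0.54 / (16π × 5.67×10⁻⁸ × (198)⁴)] = 2.28×10¹⁰ m = 0.152 AU.

d ≈ 0.152 AU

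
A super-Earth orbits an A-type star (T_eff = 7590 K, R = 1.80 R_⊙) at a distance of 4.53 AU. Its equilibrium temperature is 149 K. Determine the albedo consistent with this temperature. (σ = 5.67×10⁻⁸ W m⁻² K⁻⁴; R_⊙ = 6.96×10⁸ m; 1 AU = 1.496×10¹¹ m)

A ≈ 0.83

R_⋆ = 1.80 × 6.96×10⁸ = 1.25×10⁹ m.
d = 4.53 AU = 6.78×10¹¹ m.
L = 4πR_⋆²σT_⋆⁴ = 4π(1.25×10⁹)² × 5.67×10⁻⁸ × (7590)⁴ = 3.71×10²⁷ W.
S = L/(4πd²) = 643 W m⁻².
From T_eq⁴ = S(1−A)/(4σ): 1−A = 4σT_eq⁴/S.
1−A = 4 × 5.67×10⁻⁸ × (149)⁴ / 643 = 0.174.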